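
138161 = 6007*23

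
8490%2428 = 1206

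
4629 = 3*1543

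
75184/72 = 9398/9=1044.22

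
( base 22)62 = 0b10000110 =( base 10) 134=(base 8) 206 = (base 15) 8e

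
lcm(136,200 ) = 3400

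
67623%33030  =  1563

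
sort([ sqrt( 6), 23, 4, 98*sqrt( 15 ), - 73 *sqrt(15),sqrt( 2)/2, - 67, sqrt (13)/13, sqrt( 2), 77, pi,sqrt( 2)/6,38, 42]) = [ - 73*sqrt( 15 ), - 67, sqrt( 2 ) /6, sqrt( 13)/13, sqrt( 2)/2 , sqrt( 2), sqrt(6 ), pi, 4,23,38,42, 77,98*sqrt(15)] 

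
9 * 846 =7614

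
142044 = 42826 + 99218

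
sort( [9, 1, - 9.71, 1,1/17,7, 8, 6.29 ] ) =[ - 9.71, 1/17, 1, 1, 6.29, 7, 8,9 ]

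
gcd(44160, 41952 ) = 2208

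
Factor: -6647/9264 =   -  2^( - 4 )*3^(-1)*17^2 * 23^1*193^( - 1 )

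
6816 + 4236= 11052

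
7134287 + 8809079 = 15943366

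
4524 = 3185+1339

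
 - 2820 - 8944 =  - 11764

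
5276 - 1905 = 3371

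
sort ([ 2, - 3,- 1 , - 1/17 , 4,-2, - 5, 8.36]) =[  -  5,  -  3, -2, - 1,-1/17, 2, 4, 8.36]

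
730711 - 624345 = 106366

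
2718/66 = 41 + 2/11 = 41.18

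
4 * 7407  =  29628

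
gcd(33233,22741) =1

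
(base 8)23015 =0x260D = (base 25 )feg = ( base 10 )9741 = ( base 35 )7xb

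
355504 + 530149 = 885653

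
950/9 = 950/9 = 105.56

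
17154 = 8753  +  8401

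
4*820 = 3280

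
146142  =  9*16238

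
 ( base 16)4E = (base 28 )2M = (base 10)78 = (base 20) 3I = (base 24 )36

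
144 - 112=32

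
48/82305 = 16/27435 = 0.00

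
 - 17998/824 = -22 + 65/412 = - 21.84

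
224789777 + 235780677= 460570454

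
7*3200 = 22400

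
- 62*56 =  - 3472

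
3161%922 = 395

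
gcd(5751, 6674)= 71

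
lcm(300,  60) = 300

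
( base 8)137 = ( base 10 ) 95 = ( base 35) 2P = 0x5f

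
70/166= 35/83  =  0.42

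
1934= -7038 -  - 8972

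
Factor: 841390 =2^1*5^1*11^1*7649^1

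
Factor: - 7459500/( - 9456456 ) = 621625/788038 = 2^ ( - 1 )*5^3*4973^1*394019^( - 1 )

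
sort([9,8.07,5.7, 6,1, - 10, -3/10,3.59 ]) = [ - 10, - 3/10,1, 3.59,5.7,6,8.07,9]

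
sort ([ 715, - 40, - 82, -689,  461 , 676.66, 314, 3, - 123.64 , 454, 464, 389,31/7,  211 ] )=[ - 689 , - 123.64, - 82  , - 40, 3, 31/7, 211,314,  389,  454,461, 464 , 676.66, 715] 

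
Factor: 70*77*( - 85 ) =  -458150 = - 2^1*5^2 * 7^2  *11^1*17^1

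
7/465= 7/465 = 0.02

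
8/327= 8/327 = 0.02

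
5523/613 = 5523/613 = 9.01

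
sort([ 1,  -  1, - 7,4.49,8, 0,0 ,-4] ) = [-7, - 4, - 1, 0,  0,1, 4.49,8] 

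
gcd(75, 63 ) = 3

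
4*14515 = 58060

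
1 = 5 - 4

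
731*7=5117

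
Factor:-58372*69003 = - 4027843116 = - 2^2 * 3^2*11^1*17^1*  41^1*14593^1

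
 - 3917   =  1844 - 5761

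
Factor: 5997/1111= 3^1*11^( - 1 ) * 101^( - 1)*1999^1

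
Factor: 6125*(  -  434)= -2^1*5^3*7^3*31^1 = -2658250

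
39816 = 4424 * 9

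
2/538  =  1/269 =0.00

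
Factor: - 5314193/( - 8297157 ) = 3^( - 1 ) * 11^( - 1 )*191^1*27823^1*251429^( - 1 ) 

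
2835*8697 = 24655995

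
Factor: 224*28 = 2^7*7^2 = 6272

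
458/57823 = 458/57823 = 0.01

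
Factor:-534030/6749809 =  - 2^1*3^1*5^1*7^1*11^(-1)*83^( - 1 ) * 2543^1*7393^ (-1 ) 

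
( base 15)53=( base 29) 2K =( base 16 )4E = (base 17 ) 4a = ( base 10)78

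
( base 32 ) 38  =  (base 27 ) 3n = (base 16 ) 68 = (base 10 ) 104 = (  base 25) 44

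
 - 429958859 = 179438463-609397322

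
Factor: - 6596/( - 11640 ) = 2^(-1) * 3^( - 1 )*5^( - 1 )*17^1 = 17/30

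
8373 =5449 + 2924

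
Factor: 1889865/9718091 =3^3*5^1*443^ ( - 1) *13999^1*21937^( - 1)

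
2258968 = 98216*23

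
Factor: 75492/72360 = 2^( - 1 )*3^1*5^ ( - 1)*67^ (-1)*233^1 =699/670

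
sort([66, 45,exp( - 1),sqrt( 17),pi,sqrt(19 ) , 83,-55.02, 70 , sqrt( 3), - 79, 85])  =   [ - 79,-55.02, exp(- 1), sqrt ( 3), pi, sqrt(17),sqrt(19),45,66, 70,83,85]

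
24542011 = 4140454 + 20401557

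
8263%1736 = 1319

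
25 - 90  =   - 65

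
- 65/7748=  -  5/596 = -0.01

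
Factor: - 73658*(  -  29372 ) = 2163482776 = 2^3 * 7^1*13^1*1049^1*2833^1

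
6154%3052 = 50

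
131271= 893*147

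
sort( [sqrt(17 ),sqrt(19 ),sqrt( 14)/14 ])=[ sqrt(14)/14, sqrt( 17), sqrt( 19)]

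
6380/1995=3 + 79/399 = 3.20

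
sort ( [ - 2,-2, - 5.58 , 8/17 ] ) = [ - 5.58, - 2, - 2, 8/17 ]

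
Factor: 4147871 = 7^1*13^1*19^1*2399^1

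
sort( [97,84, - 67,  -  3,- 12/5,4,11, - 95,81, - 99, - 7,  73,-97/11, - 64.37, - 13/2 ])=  [-99, - 95, -67,-64.37,-97/11,- 7,-13/2,-3, - 12/5,  4,11, 73,81,84,97] 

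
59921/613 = 97 + 460/613 = 97.75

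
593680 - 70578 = 523102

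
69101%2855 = 581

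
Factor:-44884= - 2^2*7^2*229^1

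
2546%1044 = 458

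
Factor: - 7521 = - 3^1*23^1*109^1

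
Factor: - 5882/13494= - 17/39 = -  3^ (-1)*13^( - 1)*17^1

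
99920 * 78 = 7793760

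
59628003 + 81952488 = 141580491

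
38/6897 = 2/363= 0.01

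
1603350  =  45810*35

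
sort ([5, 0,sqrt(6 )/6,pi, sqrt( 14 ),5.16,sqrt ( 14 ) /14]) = [0,sqrt(14)/14, sqrt( 6 ) /6,pi,sqrt ( 14), 5  ,  5.16]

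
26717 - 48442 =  - 21725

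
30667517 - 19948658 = 10718859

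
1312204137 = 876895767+435308370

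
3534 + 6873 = 10407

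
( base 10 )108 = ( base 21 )53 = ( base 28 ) 3O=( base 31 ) 3f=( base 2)1101100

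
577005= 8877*65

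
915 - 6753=-5838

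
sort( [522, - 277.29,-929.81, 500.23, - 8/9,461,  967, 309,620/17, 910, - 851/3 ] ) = [ - 929.81,- 851/3,-277.29, - 8/9, 620/17,309, 461, 500.23,522, 910,  967] 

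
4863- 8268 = -3405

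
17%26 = 17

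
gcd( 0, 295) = 295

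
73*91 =6643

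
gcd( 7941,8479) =1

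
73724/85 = 867 + 29/85 = 867.34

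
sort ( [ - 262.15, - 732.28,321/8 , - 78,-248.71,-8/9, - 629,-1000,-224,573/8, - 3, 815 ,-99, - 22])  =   [-1000, - 732.28, - 629, - 262.15,  -  248.71 ,-224 , - 99, - 78, - 22, - 3 ,  -  8/9, 321/8, 573/8,815]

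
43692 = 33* 1324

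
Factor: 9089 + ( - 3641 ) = 5448=2^3*3^1*227^1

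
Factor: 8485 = 5^1*1697^1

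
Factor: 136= 2^3  *17^1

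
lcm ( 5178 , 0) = 0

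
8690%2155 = 70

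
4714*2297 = 10828058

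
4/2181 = 4/2181 = 0.00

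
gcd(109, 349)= 1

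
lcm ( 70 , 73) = 5110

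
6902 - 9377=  - 2475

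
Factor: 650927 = 650927^1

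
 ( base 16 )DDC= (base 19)9fe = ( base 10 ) 3548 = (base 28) 4EK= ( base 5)103143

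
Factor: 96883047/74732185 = 3^4* 5^( - 1 )*11^ (- 1 )*181^( - 1 )*7507^( - 1)*1196087^1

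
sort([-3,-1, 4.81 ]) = [ - 3, - 1, 4.81] 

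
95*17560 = 1668200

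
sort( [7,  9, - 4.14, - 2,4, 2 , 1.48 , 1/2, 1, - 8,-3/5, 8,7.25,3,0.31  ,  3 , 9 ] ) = [ - 8 ,  -  4.14 ,- 2,-3/5 , 0.31,1/2,1 , 1.48,2,3 , 3 , 4, 7,  7.25,8,9, 9 ]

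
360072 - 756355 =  - 396283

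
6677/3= 6677/3 = 2225.67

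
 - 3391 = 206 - 3597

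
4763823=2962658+1801165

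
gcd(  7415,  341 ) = 1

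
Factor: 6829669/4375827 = 3^ ( - 2 ) * 7^2*11^1 * 12671^1 * 486203^( - 1)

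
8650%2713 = 511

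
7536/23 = 327+15/23 = 327.65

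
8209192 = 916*8962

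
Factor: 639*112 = 71568 = 2^4*3^2*7^1 * 71^1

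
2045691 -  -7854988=9900679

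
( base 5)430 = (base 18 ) 67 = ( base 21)5a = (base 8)163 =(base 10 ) 115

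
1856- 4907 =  - 3051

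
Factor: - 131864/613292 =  - 106/493 = - 2^1 *17^( - 1 ) * 29^( - 1)*53^1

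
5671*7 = 39697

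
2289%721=126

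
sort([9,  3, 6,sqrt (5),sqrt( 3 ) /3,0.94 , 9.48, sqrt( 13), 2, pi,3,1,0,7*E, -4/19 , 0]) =[ -4/19, 0,  0, sqrt( 3 ) /3, 0.94,1,2,sqrt( 5 ),  3 , 3,pi , sqrt ( 13 ), 6, 9, 9.48, 7*E] 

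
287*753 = 216111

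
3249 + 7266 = 10515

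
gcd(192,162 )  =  6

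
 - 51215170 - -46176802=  - 5038368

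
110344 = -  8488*( - 13)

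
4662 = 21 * 222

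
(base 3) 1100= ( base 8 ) 44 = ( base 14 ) 28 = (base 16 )24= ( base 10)36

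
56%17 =5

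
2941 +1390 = 4331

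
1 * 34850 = 34850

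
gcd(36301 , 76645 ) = 1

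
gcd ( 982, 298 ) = 2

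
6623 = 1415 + 5208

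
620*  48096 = 29819520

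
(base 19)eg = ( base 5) 2112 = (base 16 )11A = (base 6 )1150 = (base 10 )282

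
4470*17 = 75990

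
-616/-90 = 308/45 = 6.84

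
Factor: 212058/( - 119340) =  - 231/130 = -2^(-1)*3^1* 5^(-1)*7^1*11^1 * 13^( - 1)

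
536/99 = 5+ 41/99 = 5.41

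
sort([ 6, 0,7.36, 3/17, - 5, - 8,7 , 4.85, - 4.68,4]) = [ - 8, - 5, - 4.68,  0,3/17,  4 , 4.85,6 , 7, 7.36 ]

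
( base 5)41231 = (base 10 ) 2691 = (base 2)101010000011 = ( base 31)2OP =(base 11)2027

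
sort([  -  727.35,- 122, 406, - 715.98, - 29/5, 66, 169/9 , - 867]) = [ - 867,-727.35, - 715.98,  -  122,-29/5, 169/9,  66, 406]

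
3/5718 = 1/1906 = 0.00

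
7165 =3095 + 4070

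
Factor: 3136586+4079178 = 7215764 =2^2*89^1*20269^1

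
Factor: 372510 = 2^1 * 3^2*5^1*4139^1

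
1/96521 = 1/96521 = 0.00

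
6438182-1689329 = 4748853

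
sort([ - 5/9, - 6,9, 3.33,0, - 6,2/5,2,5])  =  [ - 6, - 6, -5/9, 0,2/5 , 2 , 3.33,5,9]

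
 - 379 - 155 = - 534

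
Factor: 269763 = 3^1*13^1*6917^1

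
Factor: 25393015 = 5^1*127^1*39989^1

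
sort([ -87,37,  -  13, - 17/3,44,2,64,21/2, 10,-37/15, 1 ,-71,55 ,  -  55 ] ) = [ - 87,-71  , - 55, - 13,-17/3, - 37/15 , 1,2, 10,21/2, 37 , 44,  55, 64 ] 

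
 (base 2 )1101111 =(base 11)A1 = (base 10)111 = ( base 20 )5B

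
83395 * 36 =3002220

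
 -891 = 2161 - 3052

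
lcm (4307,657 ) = 38763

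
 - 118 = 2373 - 2491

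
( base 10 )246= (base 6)1050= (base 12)186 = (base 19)CI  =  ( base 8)366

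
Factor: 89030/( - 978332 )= - 44515/489166 = -2^( - 1)*5^1 * 29^1*307^1*244583^( - 1) 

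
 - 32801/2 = -16401 + 1/2 = -16400.50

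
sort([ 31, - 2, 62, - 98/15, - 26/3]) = [ - 26/3 , - 98/15, - 2, 31,62]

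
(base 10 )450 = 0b111000010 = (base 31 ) eg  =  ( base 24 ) II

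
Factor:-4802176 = -2^7*37517^1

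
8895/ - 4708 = - 2 + 521/4708 = -1.89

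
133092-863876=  - 730784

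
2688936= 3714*724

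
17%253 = 17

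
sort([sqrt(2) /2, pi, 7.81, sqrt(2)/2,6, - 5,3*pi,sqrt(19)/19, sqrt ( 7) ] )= [-5,  sqrt(19) /19 , sqrt( 2)/2 , sqrt( 2 ) /2,sqrt(7),pi , 6,  7.81,3*pi]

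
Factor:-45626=-2^1*7^1*3259^1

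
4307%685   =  197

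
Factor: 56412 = 2^2*3^2*1567^1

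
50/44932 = 25/22466 =0.00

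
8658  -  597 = 8061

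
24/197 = 24/197 = 0.12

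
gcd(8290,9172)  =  2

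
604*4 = 2416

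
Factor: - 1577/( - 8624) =2^(-4)*7^ ( - 2)*11^( - 1)*19^1*83^1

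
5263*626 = 3294638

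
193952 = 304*638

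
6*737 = 4422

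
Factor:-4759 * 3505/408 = - 16680295/408 = - 2^( - 3 )*3^ ( - 1 ) *5^1*17^( - 1)* 701^1*4759^1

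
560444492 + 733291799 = 1293736291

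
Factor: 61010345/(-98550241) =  - 5^1*11^1*17^( - 1 )*29^2*313^( - 1)*1319^1*18521^( - 1 )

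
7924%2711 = 2502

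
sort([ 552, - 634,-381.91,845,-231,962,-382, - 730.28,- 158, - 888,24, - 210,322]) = [-888, - 730.28, - 634, - 382, - 381.91 , - 231, - 210, - 158,24, 322, 552, 845, 962]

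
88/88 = 1 =1.00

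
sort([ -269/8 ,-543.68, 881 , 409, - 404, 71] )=[ - 543.68 , - 404 ,  -  269/8,71 , 409, 881 ] 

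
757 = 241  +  516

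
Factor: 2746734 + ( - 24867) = 2721867 = 3^1*41^1*22129^1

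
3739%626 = 609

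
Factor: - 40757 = -53^1 * 769^1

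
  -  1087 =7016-8103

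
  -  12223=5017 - 17240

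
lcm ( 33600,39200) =235200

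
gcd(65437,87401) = 1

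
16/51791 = 16/51791 = 0.00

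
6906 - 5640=1266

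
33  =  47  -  14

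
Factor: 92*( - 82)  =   - 7544= -2^3 * 23^1*41^1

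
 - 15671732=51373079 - 67044811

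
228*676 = 154128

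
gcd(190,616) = 2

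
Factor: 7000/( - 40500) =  - 2^1  *3^(- 4) *7^1 = -14/81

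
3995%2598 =1397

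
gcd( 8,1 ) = 1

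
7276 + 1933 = 9209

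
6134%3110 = 3024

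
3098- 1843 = 1255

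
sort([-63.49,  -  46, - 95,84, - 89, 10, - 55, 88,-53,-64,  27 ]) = [-95,-89,-64  ,  -  63.49, - 55, - 53 ,-46,10 , 27,84,88 ] 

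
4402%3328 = 1074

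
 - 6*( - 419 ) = 2514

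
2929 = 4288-1359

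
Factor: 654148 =2^2*11^1*14867^1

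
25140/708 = 2095/59 = 35.51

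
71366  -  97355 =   -  25989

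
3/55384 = 3/55384 = 0.00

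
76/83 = 76/83= 0.92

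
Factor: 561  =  3^1*11^1*17^1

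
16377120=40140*408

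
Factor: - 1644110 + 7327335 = 5^2*281^1 * 809^1 = 5683225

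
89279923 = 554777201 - 465497278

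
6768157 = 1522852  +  5245305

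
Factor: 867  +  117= 984 =2^3*3^1*41^1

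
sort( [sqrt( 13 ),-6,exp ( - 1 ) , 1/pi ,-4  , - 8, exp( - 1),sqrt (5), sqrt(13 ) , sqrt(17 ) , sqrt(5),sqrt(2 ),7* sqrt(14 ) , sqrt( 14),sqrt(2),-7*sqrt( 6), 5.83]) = [-7*sqrt(6), - 8, - 6, - 4,1/pi,exp(-1) , exp ( - 1)  ,  sqrt( 2), sqrt(2), sqrt(5),  sqrt(5) , sqrt(13)  ,  sqrt(13),  sqrt(14), sqrt( 17) , 5.83 , 7*sqrt(14)] 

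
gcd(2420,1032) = 4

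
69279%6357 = 5709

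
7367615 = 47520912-40153297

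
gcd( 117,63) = 9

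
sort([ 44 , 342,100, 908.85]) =[ 44,100, 342, 908.85]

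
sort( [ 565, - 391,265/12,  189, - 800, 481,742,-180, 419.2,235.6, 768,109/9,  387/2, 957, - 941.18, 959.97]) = [-941.18, - 800, - 391, - 180, 109/9,265/12, 189,387/2,235.6,419.2,481, 565,742,768,  957,959.97] 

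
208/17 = 208/17 = 12.24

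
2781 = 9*309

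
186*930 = 172980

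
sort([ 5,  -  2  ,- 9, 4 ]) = [-9, - 2,4  ,  5]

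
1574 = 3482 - 1908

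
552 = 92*6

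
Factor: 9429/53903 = 3^1*7^1*19^( - 1)*449^1*2837^( - 1 ) 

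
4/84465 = 4/84465 = 0.00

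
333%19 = 10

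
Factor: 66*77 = 5082 = 2^1*3^1*7^1*11^2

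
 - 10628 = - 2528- 8100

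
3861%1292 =1277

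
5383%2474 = 435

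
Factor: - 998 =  - 2^1 * 499^1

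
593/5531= 593/5531 = 0.11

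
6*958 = 5748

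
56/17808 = 1/318 = 0.00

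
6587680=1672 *3940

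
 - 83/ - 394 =83/394  =  0.21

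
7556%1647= 968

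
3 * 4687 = 14061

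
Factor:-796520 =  - 2^3*5^1*19913^1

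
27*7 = 189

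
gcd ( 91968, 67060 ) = 1916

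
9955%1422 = 1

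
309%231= 78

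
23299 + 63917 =87216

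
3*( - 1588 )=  - 4764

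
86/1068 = 43/534 = 0.08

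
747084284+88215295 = 835299579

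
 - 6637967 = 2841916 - 9479883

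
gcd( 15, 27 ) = 3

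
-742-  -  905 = 163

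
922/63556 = 461/31778 = 0.01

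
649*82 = 53218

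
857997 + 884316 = 1742313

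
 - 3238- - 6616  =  3378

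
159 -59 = 100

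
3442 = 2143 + 1299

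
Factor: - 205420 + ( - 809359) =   -  1014779 = - 1014779^1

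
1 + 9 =10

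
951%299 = 54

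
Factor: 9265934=2^1*311^1*14897^1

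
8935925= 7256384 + 1679541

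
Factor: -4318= -2^1*17^1*127^1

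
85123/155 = 85123/155 = 549.18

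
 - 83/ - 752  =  83/752 = 0.11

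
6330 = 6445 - 115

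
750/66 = 125/11 = 11.36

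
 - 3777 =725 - 4502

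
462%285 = 177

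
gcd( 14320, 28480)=80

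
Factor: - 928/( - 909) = 2^5*3^( - 2)*29^1*101^ ( - 1 )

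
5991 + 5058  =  11049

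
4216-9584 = -5368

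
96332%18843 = 2117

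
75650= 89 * 850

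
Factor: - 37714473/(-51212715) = 3^1*5^( - 1 )*97^1*43201^1*3414181^ ( - 1 ) = 12571491/17070905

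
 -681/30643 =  - 1 + 29962/30643 = -  0.02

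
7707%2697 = 2313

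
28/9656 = 7/2414  =  0.00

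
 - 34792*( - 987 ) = 34339704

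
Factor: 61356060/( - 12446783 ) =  - 2^2*3^2*5^1*17^1*3527^( -1)*3529^( - 1 )* 20051^1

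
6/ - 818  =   - 3/409 = - 0.01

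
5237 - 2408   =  2829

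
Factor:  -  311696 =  - 2^4*7^1*11^2*23^1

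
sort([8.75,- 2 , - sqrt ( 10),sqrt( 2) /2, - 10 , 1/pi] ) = [-10, - sqrt(10),-2, 1/pi , sqrt( 2 ) /2, 8.75] 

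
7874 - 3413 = 4461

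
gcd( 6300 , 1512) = 252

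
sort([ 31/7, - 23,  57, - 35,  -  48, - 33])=[-48 , - 35, - 33,- 23, 31/7,  57] 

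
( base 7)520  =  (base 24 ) aj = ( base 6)1111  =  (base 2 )100000011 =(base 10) 259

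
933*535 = 499155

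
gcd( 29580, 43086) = 6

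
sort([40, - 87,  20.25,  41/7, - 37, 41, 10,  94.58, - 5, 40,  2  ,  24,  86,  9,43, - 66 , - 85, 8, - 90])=[ - 90, - 87, - 85,  -  66,  -  37, - 5,  2, 41/7, 8, 9, 10  ,  20.25,  24 , 40,  40,  41,43,86, 94.58]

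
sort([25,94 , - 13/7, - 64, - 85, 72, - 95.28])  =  [ - 95.28, - 85, - 64, - 13/7,25,72, 94]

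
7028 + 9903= 16931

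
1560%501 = 57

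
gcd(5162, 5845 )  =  1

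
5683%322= 209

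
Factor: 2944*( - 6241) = -2^7*23^1*79^2   =  - 18373504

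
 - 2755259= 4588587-7343846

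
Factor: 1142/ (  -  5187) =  - 2^1 *3^( - 1)*7^( - 1)*13^( - 1 )*19^ (- 1) *571^1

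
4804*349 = 1676596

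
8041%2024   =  1969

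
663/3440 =663/3440 =0.19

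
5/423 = 5/423 = 0.01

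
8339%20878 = 8339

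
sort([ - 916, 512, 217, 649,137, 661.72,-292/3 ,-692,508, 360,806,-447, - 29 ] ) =[ - 916,-692, - 447,  -  292/3, - 29,  137, 217,360, 508, 512,649, 661.72, 806]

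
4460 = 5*892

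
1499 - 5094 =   -  3595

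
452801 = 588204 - 135403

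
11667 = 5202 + 6465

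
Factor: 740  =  2^2 * 5^1*37^1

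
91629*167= 15302043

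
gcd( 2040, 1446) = 6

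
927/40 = 927/40=23.18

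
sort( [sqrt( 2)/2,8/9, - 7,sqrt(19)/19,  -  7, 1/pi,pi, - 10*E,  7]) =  [ - 10*E, - 7, - 7,  sqrt (19)/19,  1/pi,  sqrt (2) /2, 8/9,pi, 7]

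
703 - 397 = 306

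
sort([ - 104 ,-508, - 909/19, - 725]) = [ - 725,-508,  -  104, - 909/19]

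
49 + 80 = 129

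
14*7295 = 102130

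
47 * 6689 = 314383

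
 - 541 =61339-61880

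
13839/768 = 4613/256 = 18.02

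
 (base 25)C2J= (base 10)7569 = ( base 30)8C9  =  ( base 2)1110110010001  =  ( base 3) 101101100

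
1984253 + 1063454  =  3047707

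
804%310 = 184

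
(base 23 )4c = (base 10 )104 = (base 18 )5E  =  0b1101000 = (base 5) 404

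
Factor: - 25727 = -13^1 * 1979^1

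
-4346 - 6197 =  - 10543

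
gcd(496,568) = 8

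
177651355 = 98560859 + 79090496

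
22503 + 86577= 109080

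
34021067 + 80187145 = 114208212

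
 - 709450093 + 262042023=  - 447408070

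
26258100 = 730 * 35970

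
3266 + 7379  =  10645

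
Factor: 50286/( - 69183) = -2^1*3^( - 1)*17^2*29^1*7687^( - 1) =- 16762/23061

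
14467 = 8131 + 6336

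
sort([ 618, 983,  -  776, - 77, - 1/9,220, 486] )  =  [ - 776 , - 77,-1/9,220, 486, 618, 983] 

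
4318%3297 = 1021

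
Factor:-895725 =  - 3^3*5^2*1327^1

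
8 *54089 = 432712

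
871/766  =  1 + 105/766  =  1.14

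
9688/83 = 116 + 60/83   =  116.72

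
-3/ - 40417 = 3/40417=   0.00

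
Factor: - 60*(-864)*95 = 2^7*3^4 * 5^2*19^1=4924800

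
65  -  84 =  - 19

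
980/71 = 13+57/71 = 13.80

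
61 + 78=139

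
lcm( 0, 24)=0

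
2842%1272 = 298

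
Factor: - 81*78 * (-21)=2^1 *3^6*7^1*13^1 = 132678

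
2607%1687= 920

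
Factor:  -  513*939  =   -3^4*19^1* 313^1   =  - 481707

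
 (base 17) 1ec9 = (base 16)23D4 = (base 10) 9172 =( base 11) 6989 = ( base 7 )35512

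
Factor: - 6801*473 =-3216873 = - 3^1 * 11^1 * 43^1 * 2267^1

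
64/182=32/91= 0.35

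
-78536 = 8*( - 9817)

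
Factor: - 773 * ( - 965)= 5^1*193^1 * 773^1 = 745945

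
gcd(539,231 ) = 77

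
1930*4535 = 8752550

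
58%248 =58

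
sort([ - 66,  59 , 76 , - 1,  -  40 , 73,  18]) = [  -  66, - 40, - 1 , 18, 59,  73,76]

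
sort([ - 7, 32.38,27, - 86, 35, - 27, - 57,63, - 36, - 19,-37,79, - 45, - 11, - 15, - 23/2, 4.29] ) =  [-86, - 57, - 45,-37, - 36, - 27,-19,-15,  -  23/2, - 11, - 7,  4.29,27,32.38, 35, 63, 79 ] 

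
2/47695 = 2/47695   =  0.00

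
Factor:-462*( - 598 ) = 2^2*3^1*7^1*11^1*13^1*23^1 = 276276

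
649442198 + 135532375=784974573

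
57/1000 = 57/1000  =  0.06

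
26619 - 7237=19382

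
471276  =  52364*9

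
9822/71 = 138 + 24/71= 138.34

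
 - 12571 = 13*( -967)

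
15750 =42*375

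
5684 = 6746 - 1062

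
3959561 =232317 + 3727244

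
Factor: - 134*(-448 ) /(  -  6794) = -30016/3397=-2^6*7^1*43^ ( - 1 )*67^1*79^( -1) 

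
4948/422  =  2474/211 = 11.73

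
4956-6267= -1311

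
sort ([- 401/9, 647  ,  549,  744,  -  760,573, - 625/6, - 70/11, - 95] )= [ - 760 , - 625/6, - 95,-401/9 , - 70/11, 549, 573, 647, 744]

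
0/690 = 0 = 0.00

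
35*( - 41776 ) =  - 1462160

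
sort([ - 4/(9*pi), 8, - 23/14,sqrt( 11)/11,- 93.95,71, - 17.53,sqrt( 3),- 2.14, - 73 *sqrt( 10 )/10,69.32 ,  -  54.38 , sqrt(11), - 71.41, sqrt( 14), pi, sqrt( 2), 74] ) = [  -  93.95, - 71.41, - 54.38, - 73* sqrt( 10) /10, - 17.53, - 2.14, - 23/14, - 4/(9*pi ), sqrt( 11 )/11, sqrt ( 2 ),  sqrt( 3 ), pi, sqrt( 11),  sqrt( 14 ), 8, 69.32,71, 74]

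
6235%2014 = 193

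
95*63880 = 6068600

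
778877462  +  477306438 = 1256183900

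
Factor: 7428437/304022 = 2^( - 1 )*29^1*31^1*71^( - 1 )*2141^( - 1 )*8263^1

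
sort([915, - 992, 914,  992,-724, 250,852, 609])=[-992,-724, 250, 609,852 , 914,915, 992] 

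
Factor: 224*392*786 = 69017088=2^9*3^1*7^3 *131^1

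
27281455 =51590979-24309524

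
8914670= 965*9238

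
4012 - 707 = 3305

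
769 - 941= -172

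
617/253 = 2 +111/253 = 2.44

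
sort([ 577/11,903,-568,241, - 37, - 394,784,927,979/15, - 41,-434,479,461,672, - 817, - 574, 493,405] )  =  [ - 817,- 574 , - 568, - 434, - 394 , - 41, - 37,577/11, 979/15, 241, 405,461, 479,493 , 672,  784,903  ,  927 ] 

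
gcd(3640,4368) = 728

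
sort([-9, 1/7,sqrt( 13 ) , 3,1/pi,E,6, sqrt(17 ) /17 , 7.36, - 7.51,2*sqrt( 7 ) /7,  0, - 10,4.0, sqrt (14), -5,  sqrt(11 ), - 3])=[ - 10, -9,-7.51 , - 5, - 3, 0,1/7,sqrt (17) /17,1/pi,2 * sqrt(7 )/7, E,3, sqrt ( 11 ),sqrt( 13),sqrt (14), 4.0, 6,7.36 ]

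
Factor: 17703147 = 3^1 * 7^1*11^2* 6967^1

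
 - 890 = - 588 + -302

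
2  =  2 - 0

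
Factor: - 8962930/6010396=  - 2^(-1)*5^1*7^(-1) * 214657^( - 1)*896293^1 = - 4481465/3005198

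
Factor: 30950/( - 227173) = - 2^1 * 5^2*367^( - 1 )  =  - 50/367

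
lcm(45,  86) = 3870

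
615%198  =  21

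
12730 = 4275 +8455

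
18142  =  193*94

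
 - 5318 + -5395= - 10713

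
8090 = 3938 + 4152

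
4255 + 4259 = 8514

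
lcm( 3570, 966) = 82110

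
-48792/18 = -2711 + 1/3 = - 2710.67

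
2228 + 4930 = 7158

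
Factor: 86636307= 3^1 * 28878769^1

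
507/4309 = 507/4309 = 0.12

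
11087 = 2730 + 8357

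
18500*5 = 92500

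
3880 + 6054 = 9934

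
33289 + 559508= 592797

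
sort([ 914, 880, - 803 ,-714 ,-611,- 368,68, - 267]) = [- 803, - 714, - 611,-368, - 267, 68 , 880,914 ] 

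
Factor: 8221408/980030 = 2^4 *5^ (-1)*13^1*23^(-1)*4261^( - 1 )*19763^1 =4110704/490015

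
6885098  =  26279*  262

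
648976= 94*6904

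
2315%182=131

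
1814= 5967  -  4153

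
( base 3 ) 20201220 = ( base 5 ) 124121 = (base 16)132f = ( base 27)6jo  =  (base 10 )4911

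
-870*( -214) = 186180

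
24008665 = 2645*9077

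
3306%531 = 120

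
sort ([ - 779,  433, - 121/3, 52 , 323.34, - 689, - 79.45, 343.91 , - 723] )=[-779  , - 723, - 689,- 79.45, -121/3,  52, 323.34, 343.91, 433]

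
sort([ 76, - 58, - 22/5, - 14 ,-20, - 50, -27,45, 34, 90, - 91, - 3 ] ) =[ - 91,-58,-50, - 27, - 20, - 14, - 22/5, - 3, 34, 45,76,90 ] 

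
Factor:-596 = -2^2*149^1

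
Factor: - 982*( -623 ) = 2^1*7^1*89^1*491^1 = 611786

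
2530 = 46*55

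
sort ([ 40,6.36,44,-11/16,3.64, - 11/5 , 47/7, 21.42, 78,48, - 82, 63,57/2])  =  [-82,  -  11/5,-11/16,3.64, 6.36,47/7,21.42, 57/2 , 40, 44,  48,63, 78] 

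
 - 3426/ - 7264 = 1713/3632 = 0.47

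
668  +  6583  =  7251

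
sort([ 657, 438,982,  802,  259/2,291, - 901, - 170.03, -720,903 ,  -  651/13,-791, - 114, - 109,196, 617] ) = [-901, - 791 , -720, - 170.03,-114,-109,-651/13,259/2, 196, 291,  438,617,  657,802,  903, 982] 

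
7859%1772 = 771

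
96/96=1 = 1.00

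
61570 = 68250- 6680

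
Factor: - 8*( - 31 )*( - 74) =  - 2^4*31^1*37^1 = - 18352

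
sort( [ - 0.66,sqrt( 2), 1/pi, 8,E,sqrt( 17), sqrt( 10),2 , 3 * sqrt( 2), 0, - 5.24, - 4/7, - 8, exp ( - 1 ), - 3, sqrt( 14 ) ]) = [ - 8,  -  5.24, - 3, - 0.66, - 4/7,0,1/pi , exp(- 1 ), sqrt ( 2 ),2,E, sqrt( 10 ),sqrt( 14), sqrt( 17),3 * sqrt( 2 ), 8]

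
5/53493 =5/53493 = 0.00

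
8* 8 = 64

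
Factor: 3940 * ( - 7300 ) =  -28762000=- 2^4*5^3*73^1*  197^1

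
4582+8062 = 12644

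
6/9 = 2/3 = 0.67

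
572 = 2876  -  2304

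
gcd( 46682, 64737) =1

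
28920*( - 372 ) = -10758240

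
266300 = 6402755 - 6136455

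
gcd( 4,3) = 1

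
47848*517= 24737416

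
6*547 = 3282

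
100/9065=20/1813= 0.01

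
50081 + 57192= 107273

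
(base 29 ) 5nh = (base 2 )1001100011001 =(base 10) 4889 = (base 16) 1319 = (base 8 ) 11431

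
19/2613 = 19/2613 = 0.01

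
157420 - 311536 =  - 154116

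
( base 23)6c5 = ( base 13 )175a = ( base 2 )110101111111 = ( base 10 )3455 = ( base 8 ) 6577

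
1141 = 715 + 426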